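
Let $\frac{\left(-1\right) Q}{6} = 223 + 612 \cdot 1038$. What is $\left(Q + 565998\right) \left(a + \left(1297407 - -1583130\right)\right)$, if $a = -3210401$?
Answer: $1071027504864$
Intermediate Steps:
$Q = -3812874$ ($Q = - 6 \left(223 + 612 \cdot 1038\right) = - 6 \left(223 + 635256\right) = \left(-6\right) 635479 = -3812874$)
$\left(Q + 565998\right) \left(a + \left(1297407 - -1583130\right)\right) = \left(-3812874 + 565998\right) \left(-3210401 + \left(1297407 - -1583130\right)\right) = - 3246876 \left(-3210401 + \left(1297407 + 1583130\right)\right) = - 3246876 \left(-3210401 + 2880537\right) = \left(-3246876\right) \left(-329864\right) = 1071027504864$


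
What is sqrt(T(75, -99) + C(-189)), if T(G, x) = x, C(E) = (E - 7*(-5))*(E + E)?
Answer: 3*sqrt(6457) ≈ 241.07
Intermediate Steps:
C(E) = 2*E*(35 + E) (C(E) = (E + 35)*(2*E) = (35 + E)*(2*E) = 2*E*(35 + E))
sqrt(T(75, -99) + C(-189)) = sqrt(-99 + 2*(-189)*(35 - 189)) = sqrt(-99 + 2*(-189)*(-154)) = sqrt(-99 + 58212) = sqrt(58113) = 3*sqrt(6457)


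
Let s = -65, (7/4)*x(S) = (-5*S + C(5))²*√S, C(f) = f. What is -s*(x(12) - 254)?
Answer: -16510 + 1573000*√3/7 ≈ 3.7271e+5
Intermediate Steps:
x(S) = 4*√S*(5 - 5*S)²/7 (x(S) = 4*((-5*S + 5)²*√S)/7 = 4*((5 - 5*S)²*√S)/7 = 4*(√S*(5 - 5*S)²)/7 = 4*√S*(5 - 5*S)²/7)
-s*(x(12) - 254) = -(-65)*(100*√12*(-1 + 12)²/7 - 254) = -(-65)*((100/7)*(2*√3)*11² - 254) = -(-65)*((100/7)*(2*√3)*121 - 254) = -(-65)*(24200*√3/7 - 254) = -(-65)*(-254 + 24200*√3/7) = -(16510 - 1573000*√3/7) = -16510 + 1573000*√3/7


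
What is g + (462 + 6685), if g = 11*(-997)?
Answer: -3820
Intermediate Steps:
g = -10967
g + (462 + 6685) = -10967 + (462 + 6685) = -10967 + 7147 = -3820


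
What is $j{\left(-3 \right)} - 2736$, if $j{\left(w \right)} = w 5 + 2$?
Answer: $-2749$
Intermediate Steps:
$j{\left(w \right)} = 2 + 5 w$ ($j{\left(w \right)} = 5 w + 2 = 2 + 5 w$)
$j{\left(-3 \right)} - 2736 = \left(2 + 5 \left(-3\right)\right) - 2736 = \left(2 - 15\right) - 2736 = -13 - 2736 = -2749$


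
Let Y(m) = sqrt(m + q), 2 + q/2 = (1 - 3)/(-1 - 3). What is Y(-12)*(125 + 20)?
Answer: 145*I*sqrt(15) ≈ 561.58*I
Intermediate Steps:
q = -3 (q = -4 + 2*((1 - 3)/(-1 - 3)) = -4 + 2*(-2/(-4)) = -4 + 2*(-2*(-1/4)) = -4 + 2*(1/2) = -4 + 1 = -3)
Y(m) = sqrt(-3 + m) (Y(m) = sqrt(m - 3) = sqrt(-3 + m))
Y(-12)*(125 + 20) = sqrt(-3 - 12)*(125 + 20) = sqrt(-15)*145 = (I*sqrt(15))*145 = 145*I*sqrt(15)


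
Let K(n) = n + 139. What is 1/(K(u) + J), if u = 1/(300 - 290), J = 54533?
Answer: 10/546721 ≈ 1.8291e-5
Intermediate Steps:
u = 1/10 ≈ 0.10000
K(n) = 139 + n
1/(K(u) + J) = 1/((139 + 1/10) + 54533) = 1/(1391/10 + 54533) = 1/(546721/10) = 10/546721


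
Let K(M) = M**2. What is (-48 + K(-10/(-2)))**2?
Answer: 529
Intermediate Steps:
(-48 + K(-10/(-2)))**2 = (-48 + (-10/(-2))**2)**2 = (-48 + (-10*(-1/2))**2)**2 = (-48 + 5**2)**2 = (-48 + 25)**2 = (-23)**2 = 529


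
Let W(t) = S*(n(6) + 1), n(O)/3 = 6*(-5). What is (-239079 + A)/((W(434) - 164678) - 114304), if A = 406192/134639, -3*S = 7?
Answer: 5082465993/5926404863 ≈ 0.85760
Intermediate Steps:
n(O) = -90 (n(O) = 3*(6*(-5)) = 3*(-30) = -90)
S = -7/3 (S = -⅓*7 = -7/3 ≈ -2.3333)
A = 406192/134639 (A = 406192*(1/134639) = 406192/134639 ≈ 3.0169)
W(t) = 623/3 (W(t) = -7*(-90 + 1)/3 = -7/3*(-89) = 623/3)
(-239079 + A)/((W(434) - 164678) - 114304) = (-239079 + 406192/134639)/((623/3 - 164678) - 114304) = -32188951289/(134639*(-493411/3 - 114304)) = -32188951289/(134639*(-836323/3)) = -32188951289/134639*(-3/836323) = 5082465993/5926404863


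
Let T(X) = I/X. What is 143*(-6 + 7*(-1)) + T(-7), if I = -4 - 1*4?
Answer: -13005/7 ≈ -1857.9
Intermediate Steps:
I = -8 (I = -4 - 4 = -8)
T(X) = -8/X
143*(-6 + 7*(-1)) + T(-7) = 143*(-6 + 7*(-1)) - 8/(-7) = 143*(-6 - 7) - 8*(-⅐) = 143*(-13) + 8/7 = -1859 + 8/7 = -13005/7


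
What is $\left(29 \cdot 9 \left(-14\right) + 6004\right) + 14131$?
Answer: $16481$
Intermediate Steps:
$\left(29 \cdot 9 \left(-14\right) + 6004\right) + 14131 = \left(261 \left(-14\right) + 6004\right) + 14131 = \left(-3654 + 6004\right) + 14131 = 2350 + 14131 = 16481$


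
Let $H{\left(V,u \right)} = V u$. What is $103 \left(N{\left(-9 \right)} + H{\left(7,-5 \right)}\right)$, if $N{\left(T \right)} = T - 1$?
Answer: $-4635$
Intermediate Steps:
$N{\left(T \right)} = -1 + T$ ($N{\left(T \right)} = T - 1 = -1 + T$)
$103 \left(N{\left(-9 \right)} + H{\left(7,-5 \right)}\right) = 103 \left(\left(-1 - 9\right) + 7 \left(-5\right)\right) = 103 \left(-10 - 35\right) = 103 \left(-45\right) = -4635$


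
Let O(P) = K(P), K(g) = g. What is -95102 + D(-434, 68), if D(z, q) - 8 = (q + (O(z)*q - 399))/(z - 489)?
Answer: -87741919/923 ≈ -95062.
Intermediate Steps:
O(P) = P
D(z, q) = 8 + (-399 + q + q*z)/(-489 + z) (D(z, q) = 8 + (q + (z*q - 399))/(z - 489) = 8 + (q + (q*z - 399))/(-489 + z) = 8 + (q + (-399 + q*z))/(-489 + z) = 8 + (-399 + q + q*z)/(-489 + z))
-95102 + D(-434, 68) = -95102 + (-4311 + 68 + 8*(-434) + 68*(-434))/(-489 - 434) = -95102 + (-4311 + 68 - 3472 - 29512)/(-923) = -95102 - 1/923*(-37227) = -95102 + 37227/923 = -87741919/923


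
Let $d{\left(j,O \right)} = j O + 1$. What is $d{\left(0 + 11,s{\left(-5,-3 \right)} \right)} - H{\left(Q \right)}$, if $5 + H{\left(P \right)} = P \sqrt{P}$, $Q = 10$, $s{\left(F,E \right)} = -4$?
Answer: $-38 - 10 \sqrt{10} \approx -69.623$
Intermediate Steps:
$d{\left(j,O \right)} = 1 + O j$ ($d{\left(j,O \right)} = O j + 1 = 1 + O j$)
$H{\left(P \right)} = -5 + P^{\frac{3}{2}}$ ($H{\left(P \right)} = -5 + P \sqrt{P} = -5 + P^{\frac{3}{2}}$)
$d{\left(0 + 11,s{\left(-5,-3 \right)} \right)} - H{\left(Q \right)} = \left(1 - 4 \left(0 + 11\right)\right) - \left(-5 + 10^{\frac{3}{2}}\right) = \left(1 - 44\right) - \left(-5 + 10 \sqrt{10}\right) = \left(1 - 44\right) + \left(5 - 10 \sqrt{10}\right) = -43 + \left(5 - 10 \sqrt{10}\right) = -38 - 10 \sqrt{10}$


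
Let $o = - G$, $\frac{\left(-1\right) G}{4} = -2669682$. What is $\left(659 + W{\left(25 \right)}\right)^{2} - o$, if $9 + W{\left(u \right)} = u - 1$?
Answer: $11133004$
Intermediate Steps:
$W{\left(u \right)} = -10 + u$ ($W{\left(u \right)} = -9 + \left(u - 1\right) = -9 + \left(-1 + u\right) = -10 + u$)
$G = 10678728$ ($G = \left(-4\right) \left(-2669682\right) = 10678728$)
$o = -10678728$ ($o = \left(-1\right) 10678728 = -10678728$)
$\left(659 + W{\left(25 \right)}\right)^{2} - o = \left(659 + \left(-10 + 25\right)\right)^{2} - -10678728 = \left(659 + 15\right)^{2} + 10678728 = 674^{2} + 10678728 = 454276 + 10678728 = 11133004$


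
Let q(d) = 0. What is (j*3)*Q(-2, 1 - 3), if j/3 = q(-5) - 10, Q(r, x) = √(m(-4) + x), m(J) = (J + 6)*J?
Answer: -90*I*√10 ≈ -284.6*I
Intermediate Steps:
m(J) = J*(6 + J) (m(J) = (6 + J)*J = J*(6 + J))
Q(r, x) = √(-8 + x) (Q(r, x) = √(-4*(6 - 4) + x) = √(-4*2 + x) = √(-8 + x))
j = -30 (j = 3*(0 - 10) = 3*(-10) = -30)
(j*3)*Q(-2, 1 - 3) = (-30*3)*√(-8 + (1 - 3)) = -90*√(-8 - 2) = -90*I*√10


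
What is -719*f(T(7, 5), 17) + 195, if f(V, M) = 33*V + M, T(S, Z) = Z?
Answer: -130663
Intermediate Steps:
f(V, M) = M + 33*V
-719*f(T(7, 5), 17) + 195 = -719*(17 + 33*5) + 195 = -719*(17 + 165) + 195 = -719*182 + 195 = -130858 + 195 = -130663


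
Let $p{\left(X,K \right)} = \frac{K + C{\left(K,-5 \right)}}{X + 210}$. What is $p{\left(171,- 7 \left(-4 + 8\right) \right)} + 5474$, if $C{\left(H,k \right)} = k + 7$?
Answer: $\frac{2085568}{381} \approx 5473.9$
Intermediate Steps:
$C{\left(H,k \right)} = 7 + k$
$p{\left(X,K \right)} = \frac{2 + K}{210 + X}$ ($p{\left(X,K \right)} = \frac{K + \left(7 - 5\right)}{X + 210} = \frac{K + 2}{210 + X} = \frac{2 + K}{210 + X}$)
$p{\left(171,- 7 \left(-4 + 8\right) \right)} + 5474 = \frac{2 - 7 \left(-4 + 8\right)}{210 + 171} + 5474 = \frac{2 - 28}{381} + 5474 = \frac{1}{381} \left(-26\right) + 5474 = - \frac{26}{381} + 5474 = \frac{2085568}{381}$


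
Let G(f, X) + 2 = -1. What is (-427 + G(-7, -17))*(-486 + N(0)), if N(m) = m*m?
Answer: 208980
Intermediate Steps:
G(f, X) = -3 (G(f, X) = -2 - 1 = -3)
N(m) = m²
(-427 + G(-7, -17))*(-486 + N(0)) = (-427 - 3)*(-486 + 0²) = -430*(-486 + 0) = -430*(-486) = 208980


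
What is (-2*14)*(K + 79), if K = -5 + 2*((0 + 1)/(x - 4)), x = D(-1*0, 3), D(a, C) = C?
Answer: -2016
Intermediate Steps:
x = 3
K = -7 (K = -5 + 2*((0 + 1)/(3 - 4)) = -5 + 2*(1/(-1)) = -5 + 2*(1*(-1)) = -5 + 2*(-1) = -5 - 2 = -7)
(-2*14)*(K + 79) = (-2*14)*(-7 + 79) = -28*72 = -2016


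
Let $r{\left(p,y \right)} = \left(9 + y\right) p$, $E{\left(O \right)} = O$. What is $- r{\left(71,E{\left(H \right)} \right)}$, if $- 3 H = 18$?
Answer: $-213$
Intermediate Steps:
$H = -6$ ($H = \left(- \frac{1}{3}\right) 18 = -6$)
$r{\left(p,y \right)} = p \left(9 + y\right)$
$- r{\left(71,E{\left(H \right)} \right)} = - 71 \left(9 - 6\right) = - 71 \cdot 3 = \left(-1\right) 213 = -213$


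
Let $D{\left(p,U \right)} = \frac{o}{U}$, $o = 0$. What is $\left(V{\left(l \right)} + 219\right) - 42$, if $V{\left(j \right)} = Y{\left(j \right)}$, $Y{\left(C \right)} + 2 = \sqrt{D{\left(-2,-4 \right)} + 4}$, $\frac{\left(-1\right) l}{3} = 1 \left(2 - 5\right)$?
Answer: $177$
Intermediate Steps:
$D{\left(p,U \right)} = 0$ ($D{\left(p,U \right)} = \frac{0}{U} = 0$)
$l = 9$ ($l = - 3 \cdot 1 \left(2 - 5\right) = - 3 \cdot 1 \left(-3\right) = \left(-3\right) \left(-3\right) = 9$)
$Y{\left(C \right)} = 0$ ($Y{\left(C \right)} = -2 + \sqrt{0 + 4} = -2 + \sqrt{4} = -2 + 2 = 0$)
$V{\left(j \right)} = 0$
$\left(V{\left(l \right)} + 219\right) - 42 = \left(0 + 219\right) - 42 = 219 - 42 = 177$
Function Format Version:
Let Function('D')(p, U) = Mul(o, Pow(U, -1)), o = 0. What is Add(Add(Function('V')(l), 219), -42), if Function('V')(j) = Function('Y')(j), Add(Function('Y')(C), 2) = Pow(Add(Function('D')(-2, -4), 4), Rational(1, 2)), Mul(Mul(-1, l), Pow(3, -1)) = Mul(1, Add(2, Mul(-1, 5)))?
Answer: 177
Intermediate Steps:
Function('D')(p, U) = 0 (Function('D')(p, U) = Mul(0, Pow(U, -1)) = 0)
l = 9 (l = Mul(-3, Mul(1, Add(2, Mul(-1, 5)))) = Mul(-3, Mul(1, Add(2, -5))) = Mul(-3, Mul(1, -3)) = Mul(-3, -3) = 9)
Function('Y')(C) = 0 (Function('Y')(C) = Add(-2, Pow(Add(0, 4), Rational(1, 2))) = Add(-2, Pow(4, Rational(1, 2))) = Add(-2, 2) = 0)
Function('V')(j) = 0
Add(Add(Function('V')(l), 219), -42) = Add(Add(0, 219), -42) = Add(219, -42) = 177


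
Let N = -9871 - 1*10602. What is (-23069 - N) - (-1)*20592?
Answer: 17996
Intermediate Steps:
N = -20473 (N = -9871 - 10602 = -20473)
(-23069 - N) - (-1)*20592 = (-23069 - 1*(-20473)) - (-1)*20592 = (-23069 + 20473) - 1*(-20592) = -2596 + 20592 = 17996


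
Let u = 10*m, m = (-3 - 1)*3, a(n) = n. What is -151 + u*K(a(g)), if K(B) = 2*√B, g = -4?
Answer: -151 - 480*I ≈ -151.0 - 480.0*I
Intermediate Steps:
m = -12 (m = -4*3 = -12)
u = -120 (u = 10*(-12) = -120)
-151 + u*K(a(g)) = -151 - 240*√(-4) = -151 - 240*2*I = -151 - 480*I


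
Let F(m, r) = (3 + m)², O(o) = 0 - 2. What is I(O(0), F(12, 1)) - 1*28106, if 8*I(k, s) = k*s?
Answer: -112649/4 ≈ -28162.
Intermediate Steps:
O(o) = -2
I(k, s) = k*s/8 (I(k, s) = (k*s)/8 = k*s/8)
I(O(0), F(12, 1)) - 1*28106 = (⅛)*(-2)*(3 + 12)² - 1*28106 = (⅛)*(-2)*15² - 28106 = (⅛)*(-2)*225 - 28106 = -225/4 - 28106 = -112649/4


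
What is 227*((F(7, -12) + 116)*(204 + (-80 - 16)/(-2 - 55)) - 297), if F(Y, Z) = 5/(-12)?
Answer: 15987610/3 ≈ 5.3292e+6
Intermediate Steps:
F(Y, Z) = -5/12 (F(Y, Z) = 5*(-1/12) = -5/12)
227*((F(7, -12) + 116)*(204 + (-80 - 16)/(-2 - 55)) - 297) = 227*((-5/12 + 116)*(204 + (-80 - 16)/(-2 - 55)) - 297) = 227*(1387*(204 - 96/(-57))/12 - 297) = 227*(1387*(204 - 96*(-1/57))/12 - 297) = 227*(1387*(204 + 32/19)/12 - 297) = 227*((1387/12)*(3908/19) - 297) = 227*(71321/3 - 297) = 227*(70430/3) = 15987610/3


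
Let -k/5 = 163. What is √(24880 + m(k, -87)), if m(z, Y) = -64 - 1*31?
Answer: √24785 ≈ 157.43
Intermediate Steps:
k = -815 (k = -5*163 = -815)
m(z, Y) = -95 (m(z, Y) = -64 - 31 = -95)
√(24880 + m(k, -87)) = √(24880 - 95) = √24785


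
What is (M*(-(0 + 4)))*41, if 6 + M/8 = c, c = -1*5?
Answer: 14432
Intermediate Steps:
c = -5
M = -88 (M = -48 + 8*(-5) = -48 - 40 = -88)
(M*(-(0 + 4)))*41 = -(-88)*(0 + 4)*41 = -(-88)*4*41 = -88*(-4)*41 = 352*41 = 14432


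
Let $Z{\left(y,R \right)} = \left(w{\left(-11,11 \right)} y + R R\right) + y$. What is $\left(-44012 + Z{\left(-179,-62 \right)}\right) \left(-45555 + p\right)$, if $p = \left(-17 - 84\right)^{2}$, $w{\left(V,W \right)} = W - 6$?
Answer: $1458069668$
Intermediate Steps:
$w{\left(V,W \right)} = -6 + W$
$Z{\left(y,R \right)} = R^{2} + 6 y$ ($Z{\left(y,R \right)} = \left(\left(-6 + 11\right) y + R R\right) + y = \left(5 y + R^{2}\right) + y = \left(R^{2} + 5 y\right) + y = R^{2} + 6 y$)
$p = 10201$ ($p = \left(-101\right)^{2} = 10201$)
$\left(-44012 + Z{\left(-179,-62 \right)}\right) \left(-45555 + p\right) = \left(-44012 + \left(\left(-62\right)^{2} + 6 \left(-179\right)\right)\right) \left(-45555 + 10201\right) = \left(-44012 + \left(3844 - 1074\right)\right) \left(-35354\right) = \left(-44012 + 2770\right) \left(-35354\right) = \left(-41242\right) \left(-35354\right) = 1458069668$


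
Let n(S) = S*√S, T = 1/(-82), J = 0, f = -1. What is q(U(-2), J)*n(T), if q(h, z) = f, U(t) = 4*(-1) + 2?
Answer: I*√82/6724 ≈ 0.0013467*I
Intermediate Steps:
U(t) = -2 (U(t) = -4 + 2 = -2)
q(h, z) = -1
T = -1/82 ≈ -0.012195
n(S) = S^(3/2)
q(U(-2), J)*n(T) = -(-1/82)^(3/2) = -(-1)*I*√82/6724 = I*√82/6724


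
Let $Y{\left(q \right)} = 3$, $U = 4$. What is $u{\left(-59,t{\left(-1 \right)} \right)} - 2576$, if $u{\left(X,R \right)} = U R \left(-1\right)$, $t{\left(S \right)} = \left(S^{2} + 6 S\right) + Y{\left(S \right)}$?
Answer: $-2568$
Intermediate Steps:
$t{\left(S \right)} = 3 + S^{2} + 6 S$ ($t{\left(S \right)} = \left(S^{2} + 6 S\right) + 3 = 3 + S^{2} + 6 S$)
$u{\left(X,R \right)} = - 4 R$ ($u{\left(X,R \right)} = 4 R \left(-1\right) = - 4 R$)
$u{\left(-59,t{\left(-1 \right)} \right)} - 2576 = - 4 \left(3 + \left(-1\right)^{2} + 6 \left(-1\right)\right) - 2576 = - 4 \left(3 + 1 - 6\right) - 2576 = \left(-4\right) \left(-2\right) - 2576 = 8 - 2576 = -2568$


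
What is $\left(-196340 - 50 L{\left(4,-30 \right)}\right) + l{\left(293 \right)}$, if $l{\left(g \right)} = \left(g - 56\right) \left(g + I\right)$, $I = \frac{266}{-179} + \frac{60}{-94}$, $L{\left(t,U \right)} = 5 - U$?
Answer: $- \frac{1086559701}{8413} \approx -1.2915 \cdot 10^{5}$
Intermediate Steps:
$I = - \frac{17872}{8413}$ ($I = 266 \left(- \frac{1}{179}\right) + 60 \left(- \frac{1}{94}\right) = - \frac{266}{179} - \frac{30}{47} = - \frac{17872}{8413} \approx -2.1243$)
$l{\left(g \right)} = \left(-56 + g\right) \left(- \frac{17872}{8413} + g\right)$ ($l{\left(g \right)} = \left(g - 56\right) \left(g - \frac{17872}{8413}\right) = \left(-56 + g\right) \left(- \frac{17872}{8413} + g\right)$)
$\left(-196340 - 50 L{\left(4,-30 \right)}\right) + l{\left(293 \right)} = \left(-196340 - 50 \left(5 - -30\right)\right) + \left(\frac{1000832}{8413} + 293^{2} - \frac{143277000}{8413}\right) = \left(-196340 - 50 \left(5 + 30\right)\right) + \left(\frac{1000832}{8413} + 85849 - \frac{143277000}{8413}\right) = \left(-196340 - 1750\right) + \frac{579971469}{8413} = -198090 + \frac{579971469}{8413} = - \frac{1086559701}{8413}$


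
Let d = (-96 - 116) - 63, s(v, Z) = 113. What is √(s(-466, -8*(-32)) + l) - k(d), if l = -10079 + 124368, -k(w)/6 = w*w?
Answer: 453750 + √114402 ≈ 4.5409e+5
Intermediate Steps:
d = -275 (d = -212 - 63 = -275)
k(w) = -6*w² (k(w) = -6*w*w = -6*w²)
l = 114289
√(s(-466, -8*(-32)) + l) - k(d) = √(113 + 114289) - (-6)*(-275)² = √114402 - (-6)*75625 = √114402 - 1*(-453750) = √114402 + 453750 = 453750 + √114402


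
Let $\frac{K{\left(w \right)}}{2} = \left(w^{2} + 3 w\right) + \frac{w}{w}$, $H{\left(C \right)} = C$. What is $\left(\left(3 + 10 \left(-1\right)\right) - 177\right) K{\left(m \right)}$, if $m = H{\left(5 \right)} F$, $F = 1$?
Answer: $-15088$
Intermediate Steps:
$m = 5$ ($m = 5 \cdot 1 = 5$)
$K{\left(w \right)} = 2 + 2 w^{2} + 6 w$ ($K{\left(w \right)} = 2 \left(\left(w^{2} + 3 w\right) + \frac{w}{w}\right) = 2 \left(\left(w^{2} + 3 w\right) + 1\right) = 2 \left(1 + w^{2} + 3 w\right) = 2 + 2 w^{2} + 6 w$)
$\left(\left(3 + 10 \left(-1\right)\right) - 177\right) K{\left(m \right)} = \left(\left(3 + 10 \left(-1\right)\right) - 177\right) \left(2 + 2 \cdot 5^{2} + 6 \cdot 5\right) = \left(\left(3 - 10\right) - 177\right) \left(2 + 2 \cdot 25 + 30\right) = \left(-7 - 177\right) \left(2 + 50 + 30\right) = \left(-184\right) 82 = -15088$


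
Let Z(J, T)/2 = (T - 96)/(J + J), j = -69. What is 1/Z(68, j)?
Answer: -68/165 ≈ -0.41212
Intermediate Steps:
Z(J, T) = (-96 + T)/J (Z(J, T) = 2*((T - 96)/(J + J)) = 2*((-96 + T)/((2*J))) = 2*((-96 + T)*(1/(2*J))) = 2*((-96 + T)/(2*J)) = (-96 + T)/J)
1/Z(68, j) = 1/((-96 - 69)/68) = 1/((1/68)*(-165)) = 1/(-165/68) = -68/165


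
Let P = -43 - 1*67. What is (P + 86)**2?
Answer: 576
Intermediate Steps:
P = -110 (P = -43 - 67 = -110)
(P + 86)**2 = (-110 + 86)**2 = (-24)**2 = 576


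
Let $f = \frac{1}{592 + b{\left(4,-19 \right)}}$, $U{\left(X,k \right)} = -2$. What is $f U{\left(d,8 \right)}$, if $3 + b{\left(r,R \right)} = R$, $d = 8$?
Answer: $- \frac{1}{285} \approx -0.0035088$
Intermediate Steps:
$b{\left(r,R \right)} = -3 + R$
$f = \frac{1}{570}$ ($f = \frac{1}{592 - 22} = \frac{1}{570} \approx 0.0017544$)
$f U{\left(d,8 \right)} = \frac{1}{570} \left(-2\right) = - \frac{1}{285}$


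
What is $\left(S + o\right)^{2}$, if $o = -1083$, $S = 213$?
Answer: $756900$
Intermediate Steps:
$\left(S + o\right)^{2} = \left(213 - 1083\right)^{2} = \left(-870\right)^{2} = 756900$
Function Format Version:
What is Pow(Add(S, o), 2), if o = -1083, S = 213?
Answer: 756900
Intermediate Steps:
Pow(Add(S, o), 2) = Pow(Add(213, -1083), 2) = Pow(-870, 2) = 756900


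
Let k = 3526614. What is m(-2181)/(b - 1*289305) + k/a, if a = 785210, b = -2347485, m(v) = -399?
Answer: 61995025519/13802892506 ≈ 4.4915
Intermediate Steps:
m(-2181)/(b - 1*289305) + k/a = -399/(-2347485 - 1*289305) + 3526614/785210 = -399/(-2347485 - 289305) + 3526614*(1/785210) = -399/(-2636790) + 1763307/392605 = -399*(-1/2636790) + 1763307/392605 = 133/878930 + 1763307/392605 = 61995025519/13802892506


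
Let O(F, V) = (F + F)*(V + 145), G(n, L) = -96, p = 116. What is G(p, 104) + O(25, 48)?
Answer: 9554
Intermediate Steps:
O(F, V) = 2*F*(145 + V) (O(F, V) = (2*F)*(145 + V) = 2*F*(145 + V))
G(p, 104) + O(25, 48) = -96 + 2*25*(145 + 48) = -96 + 2*25*193 = -96 + 9650 = 9554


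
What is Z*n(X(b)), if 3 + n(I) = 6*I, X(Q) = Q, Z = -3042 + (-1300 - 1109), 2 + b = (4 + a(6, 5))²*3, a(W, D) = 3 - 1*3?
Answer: -1488123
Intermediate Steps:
a(W, D) = 0 (a(W, D) = 3 - 3 = 0)
b = 46 (b = -2 + (4 + 0)²*3 = -2 + 4²*3 = -2 + 16*3 = -2 + 48 = 46)
Z = -5451 (Z = -3042 - 2409 = -5451)
n(I) = -3 + 6*I
Z*n(X(b)) = -5451*(-3 + 6*46) = -5451*(-3 + 276) = -5451*273 = -1488123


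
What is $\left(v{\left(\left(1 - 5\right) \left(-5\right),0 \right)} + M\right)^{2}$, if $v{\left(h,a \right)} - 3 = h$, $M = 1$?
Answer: $576$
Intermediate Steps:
$v{\left(h,a \right)} = 3 + h$
$\left(v{\left(\left(1 - 5\right) \left(-5\right),0 \right)} + M\right)^{2} = \left(\left(3 + \left(1 - 5\right) \left(-5\right)\right) + 1\right)^{2} = \left(\left(3 - -20\right) + 1\right)^{2} = \left(\left(3 + 20\right) + 1\right)^{2} = \left(23 + 1\right)^{2} = 24^{2} = 576$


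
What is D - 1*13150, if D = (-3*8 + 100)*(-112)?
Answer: -21662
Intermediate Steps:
D = -8512 (D = (-24 + 100)*(-112) = 76*(-112) = -8512)
D - 1*13150 = -8512 - 1*13150 = -8512 - 13150 = -21662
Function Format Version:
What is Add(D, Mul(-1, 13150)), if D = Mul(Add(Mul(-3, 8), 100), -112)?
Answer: -21662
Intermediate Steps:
D = -8512 (D = Mul(Add(-24, 100), -112) = Mul(76, -112) = -8512)
Add(D, Mul(-1, 13150)) = Add(-8512, Mul(-1, 13150)) = Add(-8512, -13150) = -21662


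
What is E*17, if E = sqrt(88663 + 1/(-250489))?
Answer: 17*sqrt(5563136804434734)/250489 ≈ 5062.0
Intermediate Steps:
E = sqrt(5563136804434734)/250489 (E = sqrt(88663 - 1/250489) = sqrt(22209106206/250489) = sqrt(5563136804434734)/250489 ≈ 297.76)
E*17 = (sqrt(5563136804434734)/250489)*17 = 17*sqrt(5563136804434734)/250489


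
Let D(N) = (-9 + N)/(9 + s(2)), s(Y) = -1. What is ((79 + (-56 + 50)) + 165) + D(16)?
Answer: 1911/8 ≈ 238.88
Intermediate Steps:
D(N) = -9/8 + N/8 (D(N) = (-9 + N)/(9 - 1) = (-9 + N)/8 = (-9 + N)*(⅛) = -9/8 + N/8)
((79 + (-56 + 50)) + 165) + D(16) = ((79 + (-56 + 50)) + 165) + (-9/8 + (⅛)*16) = ((79 - 6) + 165) + (-9/8 + 2) = (73 + 165) + 7/8 = 238 + 7/8 = 1911/8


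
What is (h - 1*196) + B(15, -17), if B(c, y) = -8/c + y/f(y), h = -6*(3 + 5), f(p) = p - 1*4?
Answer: -25591/105 ≈ -243.72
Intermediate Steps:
f(p) = -4 + p (f(p) = p - 4 = -4 + p)
h = -48 (h = -6*8 = -48)
B(c, y) = -8/c + y/(-4 + y)
(h - 1*196) + B(15, -17) = (-48 - 1*196) + (-8/15 - 17/(-4 - 17)) = (-48 - 196) + (-8*1/15 - 17/(-21)) = -244 + (-8/15 - 17*(-1/21)) = -244 + (-8/15 + 17/21) = -244 + 29/105 = -25591/105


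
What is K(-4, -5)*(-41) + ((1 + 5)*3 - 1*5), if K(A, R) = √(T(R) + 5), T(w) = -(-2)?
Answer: 13 - 41*√7 ≈ -95.476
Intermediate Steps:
T(w) = 2 (T(w) = -1*(-2) = 2)
K(A, R) = √7 (K(A, R) = √(2 + 5) = √7)
K(-4, -5)*(-41) + ((1 + 5)*3 - 1*5) = √7*(-41) + ((1 + 5)*3 - 1*5) = -41*√7 + (6*3 - 5) = -41*√7 + (18 - 5) = -41*√7 + 13 = 13 - 41*√7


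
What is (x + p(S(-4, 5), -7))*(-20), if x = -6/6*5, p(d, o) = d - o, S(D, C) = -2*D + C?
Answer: -300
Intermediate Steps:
S(D, C) = C - 2*D
x = -5 (x = -6*1/6*5 = -1*5 = -5)
(x + p(S(-4, 5), -7))*(-20) = (-5 + ((5 - 2*(-4)) - 1*(-7)))*(-20) = (-5 + ((5 + 8) + 7))*(-20) = (-5 + (13 + 7))*(-20) = (-5 + 20)*(-20) = 15*(-20) = -300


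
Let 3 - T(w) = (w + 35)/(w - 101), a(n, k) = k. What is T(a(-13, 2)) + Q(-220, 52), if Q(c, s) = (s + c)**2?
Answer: 2794510/99 ≈ 28227.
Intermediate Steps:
Q(c, s) = (c + s)**2
T(w) = 3 - (35 + w)/(-101 + w) (T(w) = 3 - (w + 35)/(w - 101) = 3 - (35 + w)/(-101 + w))
T(a(-13, 2)) + Q(-220, 52) = 2*(-169 + 2)/(-101 + 2) + (-220 + 52)**2 = 2*(-167)/(-99) + (-168)**2 = 2*(-1/99)*(-167) + 28224 = 334/99 + 28224 = 2794510/99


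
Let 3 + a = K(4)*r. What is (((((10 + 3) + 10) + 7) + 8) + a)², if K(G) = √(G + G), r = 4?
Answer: 1353 + 560*√2 ≈ 2145.0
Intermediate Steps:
K(G) = √2*√G (K(G) = √(2*G) = √2*√G)
a = -3 + 8*√2 (a = -3 + (√2*√4)*4 = -3 + (√2*2)*4 = -3 + (2*√2)*4 = -3 + 8*√2 ≈ 8.3137)
(((((10 + 3) + 10) + 7) + 8) + a)² = (((((10 + 3) + 10) + 7) + 8) + (-3 + 8*√2))² = ((((13 + 10) + 7) + 8) + (-3 + 8*√2))² = (((23 + 7) + 8) + (-3 + 8*√2))² = ((30 + 8) + (-3 + 8*√2))² = (38 + (-3 + 8*√2))² = (35 + 8*√2)²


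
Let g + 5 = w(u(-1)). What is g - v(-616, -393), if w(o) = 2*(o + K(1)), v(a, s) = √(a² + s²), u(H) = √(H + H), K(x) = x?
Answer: -3 - √533905 + 2*I*√2 ≈ -733.69 + 2.8284*I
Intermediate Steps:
u(H) = √2*√H (u(H) = √(2*H) = √2*√H)
w(o) = 2 + 2*o (w(o) = 2*(o + 1) = 2*(1 + o) = 2 + 2*o)
g = -3 + 2*I*√2 (g = -5 + (2 + 2*(√2*√(-1))) = -5 + (2 + 2*(√2*I)) = -5 + (2 + 2*(I*√2)) = -5 + (2 + 2*I*√2) = -3 + 2*I*√2 ≈ -3.0 + 2.8284*I)
g - v(-616, -393) = (-3 + 2*I*√2) - √((-616)² + (-393)²) = (-3 + 2*I*√2) - √(379456 + 154449) = (-3 + 2*I*√2) - √533905 = -3 - √533905 + 2*I*√2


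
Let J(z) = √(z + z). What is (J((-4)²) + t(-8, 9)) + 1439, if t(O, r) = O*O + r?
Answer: 1512 + 4*√2 ≈ 1517.7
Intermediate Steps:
J(z) = √2*√z (J(z) = √(2*z) = √2*√z)
t(O, r) = r + O² (t(O, r) = O² + r = r + O²)
(J((-4)²) + t(-8, 9)) + 1439 = (√2*√((-4)²) + (9 + (-8)²)) + 1439 = (√2*√16 + (9 + 64)) + 1439 = (√2*4 + 73) + 1439 = (4*√2 + 73) + 1439 = (73 + 4*√2) + 1439 = 1512 + 4*√2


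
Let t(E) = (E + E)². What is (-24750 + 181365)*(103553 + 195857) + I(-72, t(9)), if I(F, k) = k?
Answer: 46892097474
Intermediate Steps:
t(E) = 4*E² (t(E) = (2*E)² = 4*E²)
(-24750 + 181365)*(103553 + 195857) + I(-72, t(9)) = (-24750 + 181365)*(103553 + 195857) + 4*9² = 156615*299410 + 4*81 = 46892097150 + 324 = 46892097474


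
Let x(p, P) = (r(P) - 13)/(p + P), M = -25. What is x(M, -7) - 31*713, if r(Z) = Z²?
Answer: -176833/8 ≈ -22104.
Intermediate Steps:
x(p, P) = (-13 + P²)/(P + p) (x(p, P) = (P² - 13)/(p + P) = (-13 + P²)/(P + p))
x(M, -7) - 31*713 = (-13 + (-7)²)/(-7 - 25) - 31*713 = (-13 + 49)/(-32) - 22103 = -1/32*36 - 22103 = -9/8 - 22103 = -176833/8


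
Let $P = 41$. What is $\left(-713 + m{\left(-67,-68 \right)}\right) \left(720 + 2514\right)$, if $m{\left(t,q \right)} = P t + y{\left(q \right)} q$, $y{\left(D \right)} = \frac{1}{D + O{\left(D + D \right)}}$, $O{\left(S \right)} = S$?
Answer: $-11188562$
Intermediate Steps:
$y{\left(D \right)} = \frac{1}{3 D}$ ($y{\left(D \right)} = \frac{1}{D + \left(D + D\right)} = \frac{1}{D + 2 D} = \frac{1}{3 D}$)
$m{\left(t,q \right)} = \frac{1}{3} + 41 t$ ($m{\left(t,q \right)} = 41 t + \frac{1}{3 q} q = 41 t + \frac{1}{3} = \frac{1}{3} + 41 t$)
$\left(-713 + m{\left(-67,-68 \right)}\right) \left(720 + 2514\right) = \left(-713 + \left(\frac{1}{3} + 41 \left(-67\right)\right)\right) \left(720 + 2514\right) = \left(-713 + \left(\frac{1}{3} - 2747\right)\right) 3234 = \left(-713 - \frac{8240}{3}\right) 3234 = \left(- \frac{10379}{3}\right) 3234 = -11188562$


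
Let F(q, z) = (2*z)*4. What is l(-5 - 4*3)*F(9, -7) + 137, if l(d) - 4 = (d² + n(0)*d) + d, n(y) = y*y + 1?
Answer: -14367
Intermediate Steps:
F(q, z) = 8*z
n(y) = 1 + y² (n(y) = y² + 1 = 1 + y²)
l(d) = 4 + d² + 2*d (l(d) = 4 + ((d² + (1 + 0²)*d) + d) = 4 + ((d² + (1 + 0)*d) + d) = 4 + ((d² + 1*d) + d) = 4 + ((d² + d) + d) = 4 + ((d + d²) + d) = 4 + (d² + 2*d) = 4 + d² + 2*d)
l(-5 - 4*3)*F(9, -7) + 137 = (4 + (-5 - 4*3)² + 2*(-5 - 4*3))*(8*(-7)) + 137 = (4 + (-5 - 12)² + 2*(-5 - 12))*(-56) + 137 = (4 + (-17)² + 2*(-17))*(-56) + 137 = (4 + 289 - 34)*(-56) + 137 = 259*(-56) + 137 = -14504 + 137 = -14367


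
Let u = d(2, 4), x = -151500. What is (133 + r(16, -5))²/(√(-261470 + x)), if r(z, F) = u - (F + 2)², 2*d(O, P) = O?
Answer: -3125*I*√412970/82594 ≈ -24.314*I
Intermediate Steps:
d(O, P) = O/2
u = 1 (u = (½)*2 = 1)
r(z, F) = 1 - (2 + F)² (r(z, F) = 1 - (F + 2)² = 1 - (2 + F)²)
(133 + r(16, -5))²/(√(-261470 + x)) = (133 + (1 - (2 - 5)²))²/(√(-261470 - 151500)) = (133 + (1 - 1*(-3)²))²/(√(-412970)) = (133 + (1 - 1*9))²/((I*√412970)) = (133 + (1 - 9))²*(-I*√412970/412970) = (133 - 8)²*(-I*√412970/412970) = 125²*(-I*√412970/412970) = 15625*(-I*√412970/412970) = -3125*I*√412970/82594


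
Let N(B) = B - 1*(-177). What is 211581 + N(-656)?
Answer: 211102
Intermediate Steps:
N(B) = 177 + B (N(B) = B + 177 = 177 + B)
211581 + N(-656) = 211581 + (177 - 656) = 211581 - 479 = 211102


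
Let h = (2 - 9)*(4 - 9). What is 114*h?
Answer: 3990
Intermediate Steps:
h = 35 (h = -7*(-5) = 35)
114*h = 114*35 = 3990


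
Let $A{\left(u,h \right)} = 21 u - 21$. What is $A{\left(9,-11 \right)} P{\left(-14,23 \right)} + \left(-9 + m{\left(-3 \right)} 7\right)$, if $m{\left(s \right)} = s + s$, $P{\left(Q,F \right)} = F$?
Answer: $3813$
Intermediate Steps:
$m{\left(s \right)} = 2 s$
$A{\left(u,h \right)} = -21 + 21 u$
$A{\left(9,-11 \right)} P{\left(-14,23 \right)} + \left(-9 + m{\left(-3 \right)} 7\right) = \left(-21 + 21 \cdot 9\right) 23 + \left(-9 + 2 \left(-3\right) 7\right) = \left(-21 + 189\right) 23 - 51 = 168 \cdot 23 - 51 = 3864 - 51 = 3813$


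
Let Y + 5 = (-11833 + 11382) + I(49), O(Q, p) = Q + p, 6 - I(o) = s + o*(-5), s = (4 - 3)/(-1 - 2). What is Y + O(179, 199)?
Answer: 520/3 ≈ 173.33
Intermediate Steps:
s = -⅓ (s = 1/(-3) = 1*(-⅓) = -⅓ ≈ -0.33333)
I(o) = 19/3 + 5*o (I(o) = 6 - (-⅓ + o*(-5)) = 6 - (-⅓ - 5*o) = 6 + (⅓ + 5*o) = 19/3 + 5*o)
Y = -614/3 (Y = -5 + ((-11833 + 11382) + (19/3 + 5*49)) = -5 + (-451 + (19/3 + 245)) = -5 + (-451 + 754/3) = -5 - 599/3 = -614/3 ≈ -204.67)
Y + O(179, 199) = -614/3 + (179 + 199) = -614/3 + 378 = 520/3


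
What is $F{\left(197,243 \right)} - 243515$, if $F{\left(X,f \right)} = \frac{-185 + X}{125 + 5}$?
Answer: $- \frac{15828469}{65} \approx -2.4352 \cdot 10^{5}$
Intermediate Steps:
$F{\left(X,f \right)} = - \frac{37}{26} + \frac{X}{130}$ ($F{\left(X,f \right)} = \frac{-185 + X}{130} = \left(-185 + X\right) \frac{1}{130} = - \frac{37}{26} + \frac{X}{130}$)
$F{\left(197,243 \right)} - 243515 = \left(- \frac{37}{26} + \frac{1}{130} \cdot 197\right) - 243515 = \left(- \frac{37}{26} + \frac{197}{130}\right) - 243515 = \frac{6}{65} - 243515 = - \frac{15828469}{65}$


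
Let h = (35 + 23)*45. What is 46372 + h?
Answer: 48982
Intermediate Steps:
h = 2610 (h = 58*45 = 2610)
46372 + h = 46372 + 2610 = 48982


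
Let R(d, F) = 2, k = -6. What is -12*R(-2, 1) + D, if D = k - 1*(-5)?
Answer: -25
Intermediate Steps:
D = -1 (D = -6 - 1*(-5) = -6 + 5 = -1)
-12*R(-2, 1) + D = -12*2 - 1 = -24 - 1 = -25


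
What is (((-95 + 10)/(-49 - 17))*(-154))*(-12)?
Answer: 2380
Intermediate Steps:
(((-95 + 10)/(-49 - 17))*(-154))*(-12) = (-85/(-66)*(-154))*(-12) = (-85*(-1/66)*(-154))*(-12) = ((85/66)*(-154))*(-12) = -595/3*(-12) = 2380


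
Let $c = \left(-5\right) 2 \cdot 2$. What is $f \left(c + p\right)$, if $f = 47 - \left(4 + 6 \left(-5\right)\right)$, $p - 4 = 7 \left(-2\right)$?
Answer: $-2190$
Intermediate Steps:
$p = -10$ ($p = 4 + 7 \left(-2\right) = 4 - 14 = -10$)
$c = -20$ ($c = \left(-10\right) 2 = -20$)
$f = 73$ ($f = 47 - \left(4 - 30\right) = 47 - -26 = 47 + 26 = 73$)
$f \left(c + p\right) = 73 \left(-20 - 10\right) = 73 \left(-30\right) = -2190$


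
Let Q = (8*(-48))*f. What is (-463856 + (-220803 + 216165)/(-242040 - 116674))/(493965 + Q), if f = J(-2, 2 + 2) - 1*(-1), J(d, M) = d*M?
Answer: -83195818273/89078192121 ≈ -0.93396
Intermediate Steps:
J(d, M) = M*d
f = -7 (f = (2 + 2)*(-2) - 1*(-1) = 4*(-2) + 1 = -8 + 1 = -7)
Q = 2688 (Q = (8*(-48))*(-7) = -384*(-7) = 2688)
(-463856 + (-220803 + 216165)/(-242040 - 116674))/(493965 + Q) = (-463856 + (-220803 + 216165)/(-242040 - 116674))/(493965 + 2688) = (-463856 - 4638/(-358714))/496653 = (-463856 - 4638*(-1/358714))*(1/496653) = (-463856 + 2319/179357)*(1/496653) = -83195818273/179357*1/496653 = -83195818273/89078192121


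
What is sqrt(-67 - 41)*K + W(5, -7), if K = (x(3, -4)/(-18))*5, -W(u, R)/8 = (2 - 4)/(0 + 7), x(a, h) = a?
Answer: 16/7 - 5*I*sqrt(3) ≈ 2.2857 - 8.6602*I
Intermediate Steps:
W(u, R) = 16/7 (W(u, R) = -8*(2 - 4)/(0 + 7) = -(-16)/7 = -8*(-2/7) = 16/7)
K = -5/6 (K = (3/(-18))*5 = (3*(-1/18))*5 = -1/6*5 = -5/6 ≈ -0.83333)
sqrt(-67 - 41)*K + W(5, -7) = sqrt(-67 - 41)*(-5/6) + 16/7 = sqrt(-108)*(-5/6) + 16/7 = (6*I*sqrt(3))*(-5/6) + 16/7 = -5*I*sqrt(3) + 16/7 = 16/7 - 5*I*sqrt(3)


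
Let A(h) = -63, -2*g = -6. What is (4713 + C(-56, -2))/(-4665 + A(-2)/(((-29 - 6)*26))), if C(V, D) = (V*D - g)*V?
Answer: 180830/606441 ≈ 0.29818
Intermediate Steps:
g = 3 (g = -½*(-6) = 3)
C(V, D) = V*(-3 + D*V) (C(V, D) = (V*D - 1*3)*V = (D*V - 3)*V = (-3 + D*V)*V = V*(-3 + D*V))
(4713 + C(-56, -2))/(-4665 + A(-2)/(((-29 - 6)*26))) = (4713 - 56*(-3 - 2*(-56)))/(-4665 - 63*1/(26*(-29 - 6))) = (4713 - 56*(-3 + 112))/(-4665 - 63/((-35*26))) = (4713 - 56*109)/(-4665 - 63/(-910)) = (4713 - 6104)/(-4665 - 63*(-1/910)) = -1391/(-4665 + 9/130) = -1391/(-606441/130) = -1391*(-130/606441) = 180830/606441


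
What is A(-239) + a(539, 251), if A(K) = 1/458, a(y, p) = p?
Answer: 114959/458 ≈ 251.00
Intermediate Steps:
A(K) = 1/458
A(-239) + a(539, 251) = 1/458 + 251 = 114959/458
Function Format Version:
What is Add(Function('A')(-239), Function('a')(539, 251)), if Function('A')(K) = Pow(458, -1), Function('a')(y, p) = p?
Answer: Rational(114959, 458) ≈ 251.00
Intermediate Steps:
Function('A')(K) = Rational(1, 458)
Add(Function('A')(-239), Function('a')(539, 251)) = Add(Rational(1, 458), 251) = Rational(114959, 458)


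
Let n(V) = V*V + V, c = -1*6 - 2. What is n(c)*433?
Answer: 24248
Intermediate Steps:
c = -8 (c = -6 - 2 = -8)
n(V) = V + V**2 (n(V) = V**2 + V = V + V**2)
n(c)*433 = -8*(1 - 8)*433 = -8*(-7)*433 = 56*433 = 24248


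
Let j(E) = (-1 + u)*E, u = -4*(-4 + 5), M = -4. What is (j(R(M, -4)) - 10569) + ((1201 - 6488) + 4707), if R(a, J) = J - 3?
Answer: -11114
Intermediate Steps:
u = -4 (u = -4*1 = -4)
R(a, J) = -3 + J
j(E) = -5*E (j(E) = (-1 - 4)*E = -5*E)
(j(R(M, -4)) - 10569) + ((1201 - 6488) + 4707) = (-5*(-3 - 4) - 10569) + ((1201 - 6488) + 4707) = (-5*(-7) - 10569) + (-5287 + 4707) = (35 - 10569) - 580 = -10534 - 580 = -11114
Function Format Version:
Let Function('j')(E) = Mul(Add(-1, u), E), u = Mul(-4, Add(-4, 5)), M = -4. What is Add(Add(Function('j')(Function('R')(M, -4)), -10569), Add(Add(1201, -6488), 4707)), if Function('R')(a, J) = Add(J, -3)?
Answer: -11114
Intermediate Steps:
u = -4 (u = Mul(-4, 1) = -4)
Function('R')(a, J) = Add(-3, J)
Function('j')(E) = Mul(-5, E) (Function('j')(E) = Mul(Add(-1, -4), E) = Mul(-5, E))
Add(Add(Function('j')(Function('R')(M, -4)), -10569), Add(Add(1201, -6488), 4707)) = Add(Add(Mul(-5, Add(-3, -4)), -10569), Add(Add(1201, -6488), 4707)) = Add(Add(Mul(-5, -7), -10569), Add(-5287, 4707)) = Add(Add(35, -10569), -580) = Add(-10534, -580) = -11114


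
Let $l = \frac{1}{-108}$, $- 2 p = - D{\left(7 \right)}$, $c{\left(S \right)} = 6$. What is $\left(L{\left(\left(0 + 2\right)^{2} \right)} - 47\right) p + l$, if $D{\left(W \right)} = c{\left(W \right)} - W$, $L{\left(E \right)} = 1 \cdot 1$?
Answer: $\frac{2483}{108} \approx 22.991$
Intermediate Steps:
$L{\left(E \right)} = 1$
$D{\left(W \right)} = 6 - W$
$p = - \frac{1}{2}$ ($p = - \frac{\left(-1\right) \left(6 - 7\right)}{2} = - \frac{\left(-1\right) \left(-1\right)}{2} = \left(- \frac{1}{2}\right) 1 = - \frac{1}{2} \approx -0.5$)
$l = - \frac{1}{108} \approx -0.0092593$
$\left(L{\left(\left(0 + 2\right)^{2} \right)} - 47\right) p + l = \left(1 - 47\right) \left(- \frac{1}{2}\right) - \frac{1}{108} = \left(-46\right) \left(- \frac{1}{2}\right) - \frac{1}{108} = 23 - \frac{1}{108} = \frac{2483}{108}$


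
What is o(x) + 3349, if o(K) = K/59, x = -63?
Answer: 197528/59 ≈ 3347.9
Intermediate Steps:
o(K) = K/59 (o(K) = K*(1/59) = K/59)
o(x) + 3349 = (1/59)*(-63) + 3349 = -63/59 + 3349 = 197528/59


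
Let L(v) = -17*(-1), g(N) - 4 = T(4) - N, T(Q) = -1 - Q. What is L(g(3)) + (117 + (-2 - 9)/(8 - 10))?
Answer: 279/2 ≈ 139.50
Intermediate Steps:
g(N) = -1 - N (g(N) = 4 + ((-1 - 1*4) - N) = 4 + ((-1 - 4) - N) = 4 + (-5 - N) = -1 - N)
L(v) = 17
L(g(3)) + (117 + (-2 - 9)/(8 - 10)) = 17 + (117 + (-2 - 9)/(8 - 10)) = 17 + (117 - 11/(-2)) = 17 + (117 - 11*(-1/2)) = 17 + (117 + 11/2) = 17 + 245/2 = 279/2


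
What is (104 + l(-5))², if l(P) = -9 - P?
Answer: 10000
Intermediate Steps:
(104 + l(-5))² = (104 + (-9 - 1*(-5)))² = (104 + (-9 + 5))² = (104 - 4)² = 100² = 10000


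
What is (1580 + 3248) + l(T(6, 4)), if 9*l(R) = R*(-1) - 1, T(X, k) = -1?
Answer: 4828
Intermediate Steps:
l(R) = -⅑ - R/9 (l(R) = (R*(-1) - 1)/9 = (-R - 1)/9 = (-1 - R)/9 = -⅑ - R/9)
(1580 + 3248) + l(T(6, 4)) = (1580 + 3248) + (-⅑ - ⅑*(-1)) = 4828 + (-⅑ + ⅑) = 4828 + 0 = 4828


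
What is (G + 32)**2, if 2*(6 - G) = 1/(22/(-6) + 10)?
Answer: 2076481/1444 ≈ 1438.0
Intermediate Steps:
G = 225/38 (G = 6 - 1/(2*(22/(-6) + 10)) = 6 - 1/(2*(22*(-1/6) + 10)) = 6 - 1/(2*(-11/3 + 10)) = 6 - 1/(2*19/3) = 6 - 1/2*3/19 = 6 - 3/38 = 225/38 ≈ 5.9211)
(G + 32)**2 = (225/38 + 32)**2 = (1441/38)**2 = 2076481/1444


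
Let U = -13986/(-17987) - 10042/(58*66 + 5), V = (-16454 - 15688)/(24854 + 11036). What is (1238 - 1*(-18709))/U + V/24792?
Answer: -50985762999688217293/4709079554916920 ≈ -10827.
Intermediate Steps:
V = -16071/17945 (V = -32142/35890 = -32142*1/35890 = -16071/17945 ≈ -0.89557)
U = -127017116/68944171 (U = -13986*(-1/17987) - 10042/(3828 + 5) = 13986/17987 - 10042/3833 = -127017116/68944171 ≈ -1.8423)
(1238 - 1*(-18709))/U + V/24792 = (1238 - 1*(-18709))/(-127017116/68944171) - 16071/17945/24792 = (1238 + 18709)*(-68944171/127017116) - 16071/17945*1/24792 = 19947*(-68944171/127017116) - 5357/148297480 = -1375229378937/127017116 - 5357/148297480 = -50985762999688217293/4709079554916920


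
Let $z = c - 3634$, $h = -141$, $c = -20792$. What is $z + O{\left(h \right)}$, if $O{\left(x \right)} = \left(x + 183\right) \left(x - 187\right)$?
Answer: $-38202$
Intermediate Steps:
$O{\left(x \right)} = \left(-187 + x\right) \left(183 + x\right)$ ($O{\left(x \right)} = \left(183 + x\right) \left(-187 + x\right) = \left(-187 + x\right) \left(183 + x\right)$)
$z = -24426$ ($z = -20792 - 3634 = -24426$)
$z + O{\left(h \right)} = -24426 - \left(33657 - 19881\right) = -24426 + \left(-34221 + 19881 + 564\right) = -24426 - 13776 = -38202$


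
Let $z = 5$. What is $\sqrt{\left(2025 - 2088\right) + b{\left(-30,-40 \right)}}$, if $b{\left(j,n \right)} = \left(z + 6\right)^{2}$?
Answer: $\sqrt{58} \approx 7.6158$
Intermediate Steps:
$b{\left(j,n \right)} = 121$ ($b{\left(j,n \right)} = \left(5 + 6\right)^{2} = 11^{2} = 121$)
$\sqrt{\left(2025 - 2088\right) + b{\left(-30,-40 \right)}} = \sqrt{\left(2025 - 2088\right) + 121} = \sqrt{-63 + 121} = \sqrt{58}$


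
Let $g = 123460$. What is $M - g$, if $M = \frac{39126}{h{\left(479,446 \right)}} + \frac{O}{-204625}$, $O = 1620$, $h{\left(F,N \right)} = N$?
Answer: $- \frac{1125929367977}{9126275} \approx -1.2337 \cdot 10^{5}$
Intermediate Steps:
$M = \frac{800543523}{9126275}$ ($M = \frac{39126}{446} + \frac{1620}{-204625} = 39126 \cdot \frac{1}{446} + 1620 \left(- \frac{1}{204625}\right) = \frac{19563}{223} - \frac{324}{40925} = \frac{800543523}{9126275} \approx 87.719$)
$M - g = \frac{800543523}{9126275} - 123460 = - \frac{1125929367977}{9126275}$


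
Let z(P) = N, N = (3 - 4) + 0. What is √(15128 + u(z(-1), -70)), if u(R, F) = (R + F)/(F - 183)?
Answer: √968346115/253 ≈ 123.00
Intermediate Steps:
N = -1 (N = -1 + 0 = -1)
z(P) = -1
u(R, F) = (F + R)/(-183 + F)
√(15128 + u(z(-1), -70)) = √(15128 + (-70 - 1)/(-183 - 70)) = √(15128 - 71/(-253)) = √(15128 - 1/253*(-71)) = √(15128 + 71/253) = √(3827455/253) = √968346115/253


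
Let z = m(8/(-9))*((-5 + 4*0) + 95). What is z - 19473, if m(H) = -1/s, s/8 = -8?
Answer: -623091/32 ≈ -19472.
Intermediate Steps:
s = -64 (s = 8*(-8) = -64)
m(H) = 1/64 (m(H) = -1/(-64) = -1*(-1/64) = 1/64)
z = 45/32 (z = ((-5 + 4*0) + 95)/64 = ((-5 + 0) + 95)/64 = (-5 + 95)/64 = (1/64)*90 = 45/32 ≈ 1.4063)
z - 19473 = 45/32 - 19473 = -623091/32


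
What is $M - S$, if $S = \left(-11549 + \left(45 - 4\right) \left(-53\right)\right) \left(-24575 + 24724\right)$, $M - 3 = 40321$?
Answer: $2084902$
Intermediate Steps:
$M = 40324$ ($M = 3 + 40321 = 40324$)
$S = -2044578$ ($S = \left(-11549 + 41 \left(-53\right)\right) 149 = \left(-11549 - 2173\right) 149 = \left(-13722\right) 149 = -2044578$)
$M - S = 40324 - -2044578 = 40324 + 2044578 = 2084902$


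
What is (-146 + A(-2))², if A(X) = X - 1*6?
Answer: 23716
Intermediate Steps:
A(X) = -6 + X (A(X) = X - 6 = -6 + X)
(-146 + A(-2))² = (-146 + (-6 - 2))² = (-146 - 8)² = (-154)² = 23716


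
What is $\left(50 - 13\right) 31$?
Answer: $1147$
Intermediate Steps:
$\left(50 - 13\right) 31 = 37 \cdot 31 = 1147$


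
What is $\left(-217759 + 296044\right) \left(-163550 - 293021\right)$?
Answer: $-35742660735$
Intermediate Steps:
$\left(-217759 + 296044\right) \left(-163550 - 293021\right) = 78285 \left(-456571\right) = -35742660735$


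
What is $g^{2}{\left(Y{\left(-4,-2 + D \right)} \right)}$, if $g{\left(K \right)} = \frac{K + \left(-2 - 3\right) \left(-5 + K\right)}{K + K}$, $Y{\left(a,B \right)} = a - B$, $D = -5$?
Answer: $\frac{169}{36} \approx 4.6944$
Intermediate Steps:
$g{\left(K \right)} = \frac{25 - 4 K}{2 K}$ ($g{\left(K \right)} = \frac{K - 5 \left(-5 + K\right)}{2 K} = \left(K - \left(-25 + 5 K\right)\right) \frac{1}{2 K} = \left(25 - 4 K\right) \frac{1}{2 K} = \frac{25 - 4 K}{2 K}$)
$g^{2}{\left(Y{\left(-4,-2 + D \right)} \right)} = \left(-2 + \frac{25}{2 \left(-4 - \left(-2 - 5\right)\right)}\right)^{2} = \left(-2 + \frac{25}{2 \left(-4 - -7\right)}\right)^{2} = \left(-2 + \frac{25}{2 \left(-4 + 7\right)}\right)^{2} = \left(-2 + \frac{25}{2 \cdot 3}\right)^{2} = \left(-2 + \frac{25}{2} \cdot \frac{1}{3}\right)^{2} = \left(-2 + \frac{25}{6}\right)^{2} = \left(\frac{13}{6}\right)^{2} = \frac{169}{36}$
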